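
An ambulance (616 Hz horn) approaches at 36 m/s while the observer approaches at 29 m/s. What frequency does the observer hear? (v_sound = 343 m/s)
f_obs = f·(v + v_o)/(v − v_s) = 746.4 Hz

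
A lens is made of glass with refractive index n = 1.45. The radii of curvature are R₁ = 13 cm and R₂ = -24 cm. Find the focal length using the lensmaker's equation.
1/f = (n − 1)(1/R₁ − 1/R₂) → f = 18.74 cm (converging lens)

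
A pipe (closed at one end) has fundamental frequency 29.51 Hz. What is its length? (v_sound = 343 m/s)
L = v/(4f₁) = 2.906 m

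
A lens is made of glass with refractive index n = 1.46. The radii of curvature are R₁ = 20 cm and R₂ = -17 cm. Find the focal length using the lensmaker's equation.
1/f = (n − 1)(1/R₁ − 1/R₂) → f = 19.98 cm (converging lens)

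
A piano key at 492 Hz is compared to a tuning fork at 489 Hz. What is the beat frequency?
3 Hz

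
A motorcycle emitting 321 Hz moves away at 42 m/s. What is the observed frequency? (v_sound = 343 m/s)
f_obs = f·v/(v + v_s) = 286 Hz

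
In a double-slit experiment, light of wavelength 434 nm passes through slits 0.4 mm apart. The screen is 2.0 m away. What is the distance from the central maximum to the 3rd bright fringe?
y = mλL/d = 6.51 mm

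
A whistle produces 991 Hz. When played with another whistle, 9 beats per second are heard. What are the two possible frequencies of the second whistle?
f₂ = 991 ± 9 Hz → 1000 Hz or 982 Hz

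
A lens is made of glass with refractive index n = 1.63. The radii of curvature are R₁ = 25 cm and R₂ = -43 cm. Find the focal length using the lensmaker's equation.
1/f = (n − 1)(1/R₁ − 1/R₂) → f = 25.09 cm (converging lens)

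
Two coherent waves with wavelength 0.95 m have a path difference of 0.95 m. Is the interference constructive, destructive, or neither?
constructive — path difference = 1λ, a whole number of wavelengths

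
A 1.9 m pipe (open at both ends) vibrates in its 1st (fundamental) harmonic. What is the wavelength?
λₙ = 2L/n = 3.8 m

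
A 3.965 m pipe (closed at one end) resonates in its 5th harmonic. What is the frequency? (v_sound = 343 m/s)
fₙ = nv/(4L) = 108.1 Hz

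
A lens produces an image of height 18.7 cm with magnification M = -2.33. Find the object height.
ho = |hi|/|M| = 8.026 cm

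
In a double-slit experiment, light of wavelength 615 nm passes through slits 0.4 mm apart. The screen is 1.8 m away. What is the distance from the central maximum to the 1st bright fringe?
y = mλL/d = 2.768 mm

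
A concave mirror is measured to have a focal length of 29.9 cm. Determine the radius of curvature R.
R = 2|f| = 59.8 cm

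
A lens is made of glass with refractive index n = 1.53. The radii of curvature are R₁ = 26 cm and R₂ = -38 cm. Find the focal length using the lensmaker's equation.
1/f = (n − 1)(1/R₁ − 1/R₂) → f = 29.13 cm (converging lens)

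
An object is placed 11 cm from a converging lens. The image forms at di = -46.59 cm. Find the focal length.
1/f = 1/do + 1/di → f = 14.4 cm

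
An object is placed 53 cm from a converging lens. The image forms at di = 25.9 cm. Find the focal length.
1/f = 1/do + 1/di → f = 17.4 cm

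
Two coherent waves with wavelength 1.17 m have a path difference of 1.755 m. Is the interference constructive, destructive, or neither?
destructive — path difference = 1.5λ, an odd multiple of λ/2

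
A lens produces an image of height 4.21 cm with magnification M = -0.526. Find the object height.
ho = |hi|/|M| = 8.004 cm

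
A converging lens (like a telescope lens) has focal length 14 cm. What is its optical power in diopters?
P = 1/f = 7.143 D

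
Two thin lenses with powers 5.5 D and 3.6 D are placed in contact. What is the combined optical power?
P_total = P₁ + P₂ = 9.1 D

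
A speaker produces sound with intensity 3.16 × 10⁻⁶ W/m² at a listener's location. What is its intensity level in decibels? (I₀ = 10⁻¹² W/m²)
β = 10·log₁₀(I/I₀) = 65 dB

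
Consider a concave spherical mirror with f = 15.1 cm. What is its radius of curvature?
R = 2|f| = 30.2 cm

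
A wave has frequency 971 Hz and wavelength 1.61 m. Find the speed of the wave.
v = fλ = 1563 m/s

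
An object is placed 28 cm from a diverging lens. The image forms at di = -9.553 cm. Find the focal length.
1/f = 1/do + 1/di → f = -14.5 cm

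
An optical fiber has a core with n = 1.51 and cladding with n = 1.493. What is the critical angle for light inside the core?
θc = arcsin(n_cladding/n_core) = 81.39°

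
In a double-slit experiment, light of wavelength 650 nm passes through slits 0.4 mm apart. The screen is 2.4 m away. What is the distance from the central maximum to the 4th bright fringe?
y = mλL/d = 15.6 mm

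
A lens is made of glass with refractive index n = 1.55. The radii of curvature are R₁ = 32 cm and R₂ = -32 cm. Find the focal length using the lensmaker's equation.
1/f = (n − 1)(1/R₁ − 1/R₂) → f = 29.09 cm (converging lens)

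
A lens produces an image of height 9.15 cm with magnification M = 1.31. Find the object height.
ho = |hi|/|M| = 6.985 cm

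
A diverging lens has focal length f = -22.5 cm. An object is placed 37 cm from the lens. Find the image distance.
1/di = 1/f − 1/do → di = -13.99 cm (virtual image)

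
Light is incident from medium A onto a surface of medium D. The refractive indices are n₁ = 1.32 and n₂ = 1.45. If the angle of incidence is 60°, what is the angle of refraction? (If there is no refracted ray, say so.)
sin θ₂ = (n₁/n₂)·sin θ₁ = 0.7884 → θ₂ = 52.03°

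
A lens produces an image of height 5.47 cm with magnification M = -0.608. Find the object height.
ho = |hi|/|M| = 8.997 cm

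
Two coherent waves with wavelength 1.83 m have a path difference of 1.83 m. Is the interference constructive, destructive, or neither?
constructive — path difference = 1λ, a whole number of wavelengths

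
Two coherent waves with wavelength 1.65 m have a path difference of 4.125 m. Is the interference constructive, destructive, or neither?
destructive — path difference = 2.5λ, an odd multiple of λ/2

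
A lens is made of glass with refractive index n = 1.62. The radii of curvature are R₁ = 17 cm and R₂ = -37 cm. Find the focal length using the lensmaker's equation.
1/f = (n − 1)(1/R₁ − 1/R₂) → f = 18.79 cm (converging lens)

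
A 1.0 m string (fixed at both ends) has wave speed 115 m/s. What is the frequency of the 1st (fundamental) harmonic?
fₙ = nv/(2L) = 57.5 Hz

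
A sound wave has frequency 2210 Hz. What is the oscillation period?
T = 1/f = 4.525 × 10⁻⁴ s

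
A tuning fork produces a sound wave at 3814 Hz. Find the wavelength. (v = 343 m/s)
λ = v/f = 0.08993 m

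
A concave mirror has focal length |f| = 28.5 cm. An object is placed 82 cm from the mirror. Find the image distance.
f = +28.5 cm (concave); 1/di = 1/f − 1/do → di = 43.68 cm (real image, in front of mirror)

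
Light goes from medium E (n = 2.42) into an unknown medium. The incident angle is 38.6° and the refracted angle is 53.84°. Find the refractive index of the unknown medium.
n₂ = n₁·sin θ₁ / sin θ₂ = 1.87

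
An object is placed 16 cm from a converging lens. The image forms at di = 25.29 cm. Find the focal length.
1/f = 1/do + 1/di → f = 9.8 cm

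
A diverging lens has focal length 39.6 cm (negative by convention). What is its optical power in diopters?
P = 1/f = -2.525 D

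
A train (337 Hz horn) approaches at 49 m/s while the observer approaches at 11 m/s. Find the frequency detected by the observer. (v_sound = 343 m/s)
f_obs = f·(v + v_o)/(v − v_s) = 405.8 Hz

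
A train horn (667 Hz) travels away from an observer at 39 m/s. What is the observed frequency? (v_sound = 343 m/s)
f_obs = f·v/(v + v_s) = 598.9 Hz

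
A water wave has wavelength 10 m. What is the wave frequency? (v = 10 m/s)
f = v/λ = 1 Hz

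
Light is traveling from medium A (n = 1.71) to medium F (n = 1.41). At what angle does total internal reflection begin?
θc = arcsin(n₂/n₁) = 55.54°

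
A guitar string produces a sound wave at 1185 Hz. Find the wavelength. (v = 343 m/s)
λ = v/f = 0.2895 m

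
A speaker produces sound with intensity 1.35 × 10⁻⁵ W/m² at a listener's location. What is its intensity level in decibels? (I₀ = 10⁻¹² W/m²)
β = 10·log₁₀(I/I₀) = 71.3 dB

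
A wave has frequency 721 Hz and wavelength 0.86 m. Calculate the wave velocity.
v = fλ = 620.1 m/s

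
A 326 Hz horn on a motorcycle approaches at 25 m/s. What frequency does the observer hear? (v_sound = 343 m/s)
f_obs = f·v/(v − v_s) = 351.6 Hz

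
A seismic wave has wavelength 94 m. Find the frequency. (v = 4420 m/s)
f = v/λ = 47.02 Hz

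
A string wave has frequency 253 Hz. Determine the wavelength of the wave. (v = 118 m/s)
λ = v/f = 0.4664 m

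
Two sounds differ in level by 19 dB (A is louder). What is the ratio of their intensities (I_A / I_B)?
I_A/I_B = 10^(Δβ/10) = 79.43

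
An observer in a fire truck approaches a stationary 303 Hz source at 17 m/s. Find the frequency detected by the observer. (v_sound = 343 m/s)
f_obs = f·(v + v_o)/v = 318 Hz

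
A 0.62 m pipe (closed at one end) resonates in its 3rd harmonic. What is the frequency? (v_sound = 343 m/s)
fₙ = nv/(4L) = 414.9 Hz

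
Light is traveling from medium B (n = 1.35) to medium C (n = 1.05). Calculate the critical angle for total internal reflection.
θc = arcsin(n₂/n₁) = 51.06°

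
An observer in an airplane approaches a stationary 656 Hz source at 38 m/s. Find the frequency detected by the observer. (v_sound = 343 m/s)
f_obs = f·(v + v_o)/v = 728.7 Hz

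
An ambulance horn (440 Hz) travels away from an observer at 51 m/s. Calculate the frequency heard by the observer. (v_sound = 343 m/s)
f_obs = f·v/(v + v_s) = 383 Hz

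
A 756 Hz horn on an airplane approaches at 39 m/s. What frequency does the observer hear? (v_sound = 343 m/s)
f_obs = f·v/(v − v_s) = 853 Hz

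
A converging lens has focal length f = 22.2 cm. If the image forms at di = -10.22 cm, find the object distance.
1/do = 1/f − 1/di → do = 6.998 cm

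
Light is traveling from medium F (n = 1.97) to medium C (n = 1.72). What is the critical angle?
θc = arcsin(n₂/n₁) = 60.82°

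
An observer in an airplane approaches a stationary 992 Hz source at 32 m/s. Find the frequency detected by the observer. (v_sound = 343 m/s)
f_obs = f·(v + v_o)/v = 1085 Hz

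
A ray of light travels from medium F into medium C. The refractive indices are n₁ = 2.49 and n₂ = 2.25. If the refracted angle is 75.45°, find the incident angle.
sin θ₁ = (n₂/n₁)·sin θ₂ → θ₁ = 61°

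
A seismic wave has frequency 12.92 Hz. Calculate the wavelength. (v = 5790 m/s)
λ = v/f = 448.1 m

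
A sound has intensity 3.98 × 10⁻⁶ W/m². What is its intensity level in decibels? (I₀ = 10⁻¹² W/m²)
β = 10·log₁₀(I/I₀) = 66 dB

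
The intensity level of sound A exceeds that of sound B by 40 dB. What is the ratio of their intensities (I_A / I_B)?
I_A/I_B = 10^(Δβ/10) = 10000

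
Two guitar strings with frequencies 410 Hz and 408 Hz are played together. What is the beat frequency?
2 Hz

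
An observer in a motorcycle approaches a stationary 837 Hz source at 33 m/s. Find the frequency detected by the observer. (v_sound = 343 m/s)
f_obs = f·(v + v_o)/v = 917.5 Hz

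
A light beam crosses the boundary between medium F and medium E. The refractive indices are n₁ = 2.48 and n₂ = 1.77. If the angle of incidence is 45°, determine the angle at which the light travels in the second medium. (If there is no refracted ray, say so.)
sin θ₂ = (n₁/n₂)·sin θ₁ = 0.9907 → θ₂ = 82.2°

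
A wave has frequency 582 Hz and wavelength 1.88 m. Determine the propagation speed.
v = fλ = 1094 m/s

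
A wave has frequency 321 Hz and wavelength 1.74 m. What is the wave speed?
v = fλ = 558.5 m/s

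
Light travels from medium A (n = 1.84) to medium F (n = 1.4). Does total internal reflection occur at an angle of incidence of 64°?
θc = arcsin(n₂/n₁) = 49.54°; 64° > θc, so yes — total internal reflection.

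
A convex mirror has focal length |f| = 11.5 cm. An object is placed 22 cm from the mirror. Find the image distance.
f = −11.5 cm (convex); 1/di = 1/f − 1/do → di = -7.552 cm (virtual image, behind mirror)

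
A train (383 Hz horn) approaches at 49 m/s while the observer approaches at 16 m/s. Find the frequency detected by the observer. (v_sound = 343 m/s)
f_obs = f·(v + v_o)/(v − v_s) = 467.7 Hz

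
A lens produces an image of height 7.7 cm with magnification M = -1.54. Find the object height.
ho = |hi|/|M| = 5 cm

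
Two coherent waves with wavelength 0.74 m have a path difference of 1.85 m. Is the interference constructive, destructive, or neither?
destructive — path difference = 2.5λ, an odd multiple of λ/2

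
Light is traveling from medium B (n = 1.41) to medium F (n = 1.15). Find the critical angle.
θc = arcsin(n₂/n₁) = 54.65°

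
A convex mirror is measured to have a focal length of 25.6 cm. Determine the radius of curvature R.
R = 2|f| = 51.2 cm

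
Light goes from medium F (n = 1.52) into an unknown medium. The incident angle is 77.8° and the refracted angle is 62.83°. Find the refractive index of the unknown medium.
n₂ = n₁·sin θ₁ / sin θ₂ = 1.67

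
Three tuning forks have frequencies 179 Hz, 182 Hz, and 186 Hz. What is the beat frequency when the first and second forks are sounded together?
3 Hz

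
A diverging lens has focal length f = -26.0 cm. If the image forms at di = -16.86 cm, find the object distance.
1/do = 1/f − 1/di → do = 47.96 cm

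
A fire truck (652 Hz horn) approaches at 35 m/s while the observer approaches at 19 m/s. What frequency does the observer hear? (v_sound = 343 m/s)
f_obs = f·(v + v_o)/(v − v_s) = 766.3 Hz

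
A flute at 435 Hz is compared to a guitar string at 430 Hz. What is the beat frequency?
5 Hz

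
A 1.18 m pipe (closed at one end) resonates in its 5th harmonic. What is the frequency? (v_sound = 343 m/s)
fₙ = nv/(4L) = 363.3 Hz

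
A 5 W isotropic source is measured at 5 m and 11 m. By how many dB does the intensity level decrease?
Δβ = 20·log₁₀(r₂/r₁) = 6.848 dB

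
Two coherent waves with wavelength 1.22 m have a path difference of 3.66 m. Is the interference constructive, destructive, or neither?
constructive — path difference = 3λ, a whole number of wavelengths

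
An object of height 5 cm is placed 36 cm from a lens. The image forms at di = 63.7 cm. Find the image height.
hi = (-di/do) × ho = -8.847 cm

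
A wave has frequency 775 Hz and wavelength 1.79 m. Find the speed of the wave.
v = fλ = 1387 m/s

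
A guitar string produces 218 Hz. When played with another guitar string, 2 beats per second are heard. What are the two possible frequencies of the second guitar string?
f₂ = 218 ± 2 Hz → 220 Hz or 216 Hz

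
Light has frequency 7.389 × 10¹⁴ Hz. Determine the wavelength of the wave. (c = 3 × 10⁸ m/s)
λ = c/f = 406 nm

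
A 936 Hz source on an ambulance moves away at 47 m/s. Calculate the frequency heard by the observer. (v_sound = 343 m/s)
f_obs = f·v/(v + v_s) = 823.2 Hz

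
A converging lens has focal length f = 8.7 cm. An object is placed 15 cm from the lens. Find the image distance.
1/di = 1/f − 1/do → di = 20.71 cm (real image)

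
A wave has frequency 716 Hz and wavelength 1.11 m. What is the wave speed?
v = fλ = 794.8 m/s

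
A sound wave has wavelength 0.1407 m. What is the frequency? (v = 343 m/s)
f = v/λ = 2438 Hz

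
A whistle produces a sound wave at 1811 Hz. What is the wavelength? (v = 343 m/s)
λ = v/f = 0.1894 m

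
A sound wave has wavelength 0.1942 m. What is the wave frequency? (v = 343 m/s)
f = v/λ = 1766 Hz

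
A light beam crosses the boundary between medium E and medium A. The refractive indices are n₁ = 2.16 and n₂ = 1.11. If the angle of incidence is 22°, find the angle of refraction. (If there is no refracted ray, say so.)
sin θ₂ = (n₁/n₂)·sin θ₁ = 0.729 → θ₂ = 46.8°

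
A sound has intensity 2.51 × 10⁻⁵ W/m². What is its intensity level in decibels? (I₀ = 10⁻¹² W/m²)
β = 10·log₁₀(I/I₀) = 74 dB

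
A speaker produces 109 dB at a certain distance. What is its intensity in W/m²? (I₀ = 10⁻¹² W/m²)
I = I₀·10^(β/10) = 7.94 × 10⁻² W/m²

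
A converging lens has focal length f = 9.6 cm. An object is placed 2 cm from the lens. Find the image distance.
1/di = 1/f − 1/do → di = -2.526 cm (virtual image)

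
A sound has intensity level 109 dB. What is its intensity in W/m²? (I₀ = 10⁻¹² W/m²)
I = I₀·10^(β/10) = 7.94 × 10⁻² W/m²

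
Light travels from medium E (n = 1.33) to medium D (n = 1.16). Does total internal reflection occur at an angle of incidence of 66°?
θc = arcsin(n₂/n₁) = 60.71°; 66° > θc, so yes — total internal reflection.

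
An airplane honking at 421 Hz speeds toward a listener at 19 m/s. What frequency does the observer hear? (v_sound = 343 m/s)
f_obs = f·v/(v − v_s) = 445.7 Hz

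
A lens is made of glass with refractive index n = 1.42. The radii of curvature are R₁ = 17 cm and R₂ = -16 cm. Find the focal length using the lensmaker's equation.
1/f = (n − 1)(1/R₁ − 1/R₂) → f = 19.62 cm (converging lens)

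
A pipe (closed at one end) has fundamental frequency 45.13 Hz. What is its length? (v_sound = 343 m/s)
L = v/(4f₁) = 1.9 m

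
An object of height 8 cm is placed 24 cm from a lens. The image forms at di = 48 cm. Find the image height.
hi = (-di/do) × ho = -16 cm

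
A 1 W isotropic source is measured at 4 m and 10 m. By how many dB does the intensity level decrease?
Δβ = 20·log₁₀(r₂/r₁) = 7.959 dB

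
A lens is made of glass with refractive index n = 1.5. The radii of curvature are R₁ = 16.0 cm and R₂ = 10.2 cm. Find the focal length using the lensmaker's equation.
1/f = (n − 1)(1/R₁ − 1/R₂) → f = -56.28 cm (diverging lens)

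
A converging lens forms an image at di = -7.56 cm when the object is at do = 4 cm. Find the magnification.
M = −di/do = 1.89 (upright image)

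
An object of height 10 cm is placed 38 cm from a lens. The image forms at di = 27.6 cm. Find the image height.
hi = (-di/do) × ho = -7.263 cm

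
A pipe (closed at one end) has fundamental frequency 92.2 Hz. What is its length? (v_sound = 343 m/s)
L = v/(4f₁) = 0.93 m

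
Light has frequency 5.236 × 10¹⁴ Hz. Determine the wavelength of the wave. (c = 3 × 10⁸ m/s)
λ = c/f = 573 nm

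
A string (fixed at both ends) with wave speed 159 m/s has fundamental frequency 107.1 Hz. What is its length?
L = v/(2f₁) = 0.7423 m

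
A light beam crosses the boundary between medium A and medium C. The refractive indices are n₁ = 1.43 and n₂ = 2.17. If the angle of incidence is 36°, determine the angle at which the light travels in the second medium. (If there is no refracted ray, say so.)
sin θ₂ = (n₁/n₂)·sin θ₁ = 0.3873 → θ₂ = 22.79°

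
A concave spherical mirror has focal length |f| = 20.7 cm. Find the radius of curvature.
R = 2|f| = 41.4 cm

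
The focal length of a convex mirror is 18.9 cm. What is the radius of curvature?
R = 2|f| = 37.8 cm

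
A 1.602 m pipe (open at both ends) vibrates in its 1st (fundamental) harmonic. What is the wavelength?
λₙ = 2L/n = 3.204 m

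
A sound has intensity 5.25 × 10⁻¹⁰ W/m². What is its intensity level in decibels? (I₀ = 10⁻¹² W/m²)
β = 10·log₁₀(I/I₀) = 27.2 dB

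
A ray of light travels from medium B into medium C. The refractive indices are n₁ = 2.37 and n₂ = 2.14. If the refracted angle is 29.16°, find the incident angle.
sin θ₁ = (n₂/n₁)·sin θ₂ → θ₁ = 26.1°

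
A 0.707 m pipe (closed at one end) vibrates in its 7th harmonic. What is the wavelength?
λₙ = 4L/n = 0.404 m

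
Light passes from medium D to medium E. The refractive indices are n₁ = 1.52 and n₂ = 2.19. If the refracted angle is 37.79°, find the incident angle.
sin θ₁ = (n₂/n₁)·sin θ₂ → θ₁ = 61.99°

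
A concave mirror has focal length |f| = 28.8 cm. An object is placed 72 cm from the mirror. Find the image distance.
f = +28.8 cm (concave); 1/di = 1/f − 1/do → di = 48 cm (real image, in front of mirror)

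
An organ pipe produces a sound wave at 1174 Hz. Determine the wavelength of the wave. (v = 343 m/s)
λ = v/f = 0.2922 m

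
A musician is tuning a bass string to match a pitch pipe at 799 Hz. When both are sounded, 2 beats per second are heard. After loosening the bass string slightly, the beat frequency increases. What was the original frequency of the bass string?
797 Hz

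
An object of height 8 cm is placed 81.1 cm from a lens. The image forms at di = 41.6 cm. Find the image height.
hi = (-di/do) × ho = -4.104 cm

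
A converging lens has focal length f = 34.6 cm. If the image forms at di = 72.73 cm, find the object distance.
1/do = 1/f − 1/di → do = 66 cm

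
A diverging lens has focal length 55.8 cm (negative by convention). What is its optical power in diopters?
P = 1/f = -1.792 D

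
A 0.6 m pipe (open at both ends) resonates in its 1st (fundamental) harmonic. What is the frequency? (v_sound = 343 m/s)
fₙ = nv/(2L) = 285.8 Hz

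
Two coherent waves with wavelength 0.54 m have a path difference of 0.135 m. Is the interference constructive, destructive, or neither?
neither (partial) — path difference = 0.25λ, neither a whole number of wavelengths nor an odd multiple of λ/2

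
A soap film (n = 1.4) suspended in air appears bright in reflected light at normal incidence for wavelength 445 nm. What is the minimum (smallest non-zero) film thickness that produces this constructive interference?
2nt = (m − ½)λ with m = 1 → t = (m − ½)λ/(2n) = 79.46 nm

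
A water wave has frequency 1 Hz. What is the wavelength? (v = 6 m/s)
λ = v/f = 6 m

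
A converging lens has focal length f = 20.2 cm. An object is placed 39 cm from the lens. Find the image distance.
1/di = 1/f − 1/do → di = 41.9 cm (real image)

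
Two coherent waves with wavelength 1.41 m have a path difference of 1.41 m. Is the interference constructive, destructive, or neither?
constructive — path difference = 1λ, a whole number of wavelengths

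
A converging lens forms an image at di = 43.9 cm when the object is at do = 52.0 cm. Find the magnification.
M = −di/do = -0.8442 (inverted image)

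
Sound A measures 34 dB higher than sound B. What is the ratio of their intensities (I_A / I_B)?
I_A/I_B = 10^(Δβ/10) = 2512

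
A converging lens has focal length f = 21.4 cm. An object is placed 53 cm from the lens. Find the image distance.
1/di = 1/f − 1/do → di = 35.89 cm (real image)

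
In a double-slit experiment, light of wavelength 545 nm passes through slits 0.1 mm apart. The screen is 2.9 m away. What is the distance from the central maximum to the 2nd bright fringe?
y = mλL/d = 31.61 mm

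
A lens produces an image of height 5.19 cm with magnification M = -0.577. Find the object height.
ho = |hi|/|M| = 8.995 cm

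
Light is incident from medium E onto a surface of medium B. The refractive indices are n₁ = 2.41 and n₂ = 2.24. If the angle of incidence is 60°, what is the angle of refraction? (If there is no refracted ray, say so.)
sin θ₂ = (n₁/n₂)·sin θ₁ = 0.9318 → θ₂ = 68.71°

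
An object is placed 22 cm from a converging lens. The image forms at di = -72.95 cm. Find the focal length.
1/f = 1/do + 1/di → f = 31.5 cm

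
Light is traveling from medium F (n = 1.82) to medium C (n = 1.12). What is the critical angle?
θc = arcsin(n₂/n₁) = 37.98°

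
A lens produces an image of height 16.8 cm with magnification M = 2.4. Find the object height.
ho = |hi|/|M| = 7 cm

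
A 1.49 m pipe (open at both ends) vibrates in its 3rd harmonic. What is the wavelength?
λₙ = 2L/n = 0.9933 m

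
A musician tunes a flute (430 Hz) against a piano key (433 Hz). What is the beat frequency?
3 Hz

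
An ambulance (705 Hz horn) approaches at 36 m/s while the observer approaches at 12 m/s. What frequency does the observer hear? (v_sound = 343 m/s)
f_obs = f·(v + v_o)/(v − v_s) = 815.2 Hz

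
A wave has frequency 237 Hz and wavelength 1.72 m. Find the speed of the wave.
v = fλ = 407.6 m/s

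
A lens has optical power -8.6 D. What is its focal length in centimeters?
f = 1/P = -11.63 cm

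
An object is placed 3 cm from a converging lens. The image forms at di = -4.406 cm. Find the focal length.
1/f = 1/do + 1/di → f = 9.401 cm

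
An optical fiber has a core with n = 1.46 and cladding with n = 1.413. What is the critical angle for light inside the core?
θc = arcsin(n_cladding/n_core) = 75.42°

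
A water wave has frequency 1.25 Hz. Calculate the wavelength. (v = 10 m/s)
λ = v/f = 8 m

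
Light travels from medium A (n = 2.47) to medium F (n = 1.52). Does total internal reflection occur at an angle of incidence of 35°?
θc = arcsin(n₂/n₁) = 37.98°; 35° < θc, so no — the ray refracts.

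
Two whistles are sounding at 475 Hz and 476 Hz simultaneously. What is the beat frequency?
1 Hz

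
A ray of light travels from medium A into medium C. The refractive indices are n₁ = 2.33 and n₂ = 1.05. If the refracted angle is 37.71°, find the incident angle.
sin θ₁ = (n₂/n₁)·sin θ₂ → θ₁ = 16°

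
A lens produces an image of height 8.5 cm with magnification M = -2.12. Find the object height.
ho = |hi|/|M| = 4.009 cm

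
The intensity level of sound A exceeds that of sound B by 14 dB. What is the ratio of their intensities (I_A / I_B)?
I_A/I_B = 10^(Δβ/10) = 25.12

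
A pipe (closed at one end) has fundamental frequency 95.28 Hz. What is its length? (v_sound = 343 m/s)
L = v/(4f₁) = 0.9 m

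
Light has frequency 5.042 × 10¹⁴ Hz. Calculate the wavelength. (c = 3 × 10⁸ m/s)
λ = c/f = 595 nm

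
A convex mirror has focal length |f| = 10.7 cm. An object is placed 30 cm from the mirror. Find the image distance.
f = −10.7 cm (convex); 1/di = 1/f − 1/do → di = -7.887 cm (virtual image, behind mirror)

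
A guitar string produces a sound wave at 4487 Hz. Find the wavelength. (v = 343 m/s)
λ = v/f = 0.07644 m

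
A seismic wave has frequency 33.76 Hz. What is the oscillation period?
T = 1/f = 0.02962 s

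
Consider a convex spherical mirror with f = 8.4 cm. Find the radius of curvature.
R = 2|f| = 16.8 cm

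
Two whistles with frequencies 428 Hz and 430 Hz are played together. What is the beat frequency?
2 Hz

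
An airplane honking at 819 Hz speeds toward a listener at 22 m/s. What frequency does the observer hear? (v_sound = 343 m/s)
f_obs = f·v/(v − v_s) = 875.1 Hz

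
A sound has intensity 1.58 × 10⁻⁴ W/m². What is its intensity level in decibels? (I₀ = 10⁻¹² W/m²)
β = 10·log₁₀(I/I₀) = 81.99 dB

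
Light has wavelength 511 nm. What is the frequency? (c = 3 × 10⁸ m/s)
f = c/λ = 5.871 × 10¹⁴ Hz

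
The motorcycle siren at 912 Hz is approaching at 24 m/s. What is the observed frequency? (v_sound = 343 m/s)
f_obs = f·v/(v − v_s) = 980.6 Hz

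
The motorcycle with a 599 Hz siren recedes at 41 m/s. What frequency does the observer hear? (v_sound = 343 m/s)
f_obs = f·v/(v + v_s) = 535 Hz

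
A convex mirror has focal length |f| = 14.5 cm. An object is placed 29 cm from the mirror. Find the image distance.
f = −14.5 cm (convex); 1/di = 1/f − 1/do → di = -9.667 cm (virtual image, behind mirror)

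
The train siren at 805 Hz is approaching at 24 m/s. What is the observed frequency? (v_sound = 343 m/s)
f_obs = f·v/(v − v_s) = 865.6 Hz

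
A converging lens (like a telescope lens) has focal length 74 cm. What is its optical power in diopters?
P = 1/f = 1.351 D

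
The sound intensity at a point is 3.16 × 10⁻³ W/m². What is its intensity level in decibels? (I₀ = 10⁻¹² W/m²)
β = 10·log₁₀(I/I₀) = 95 dB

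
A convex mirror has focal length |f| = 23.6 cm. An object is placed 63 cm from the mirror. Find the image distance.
f = −23.6 cm (convex); 1/di = 1/f − 1/do → di = -17.17 cm (virtual image, behind mirror)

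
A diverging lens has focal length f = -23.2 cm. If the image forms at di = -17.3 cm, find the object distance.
1/do = 1/f − 1/di → do = 68.03 cm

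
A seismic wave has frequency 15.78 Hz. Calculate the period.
T = 1/f = 0.06337 s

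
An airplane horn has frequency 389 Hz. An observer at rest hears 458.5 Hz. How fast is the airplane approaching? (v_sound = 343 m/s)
v_s = v·(1 − f/f_obs) = 51.99 m/s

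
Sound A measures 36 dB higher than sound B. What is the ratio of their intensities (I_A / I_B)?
I_A/I_B = 10^(Δβ/10) = 3981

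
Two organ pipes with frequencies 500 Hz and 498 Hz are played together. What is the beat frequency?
2 Hz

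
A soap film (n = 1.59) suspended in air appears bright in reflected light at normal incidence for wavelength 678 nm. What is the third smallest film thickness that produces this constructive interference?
2nt = (m − ½)λ with m = 3 → t = (m − ½)λ/(2n) = 533 nm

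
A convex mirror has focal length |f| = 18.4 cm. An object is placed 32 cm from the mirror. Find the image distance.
f = −18.4 cm (convex); 1/di = 1/f − 1/do → di = -11.68 cm (virtual image, behind mirror)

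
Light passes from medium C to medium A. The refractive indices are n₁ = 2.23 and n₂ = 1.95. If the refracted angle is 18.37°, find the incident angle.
sin θ₁ = (n₂/n₁)·sin θ₂ → θ₁ = 16°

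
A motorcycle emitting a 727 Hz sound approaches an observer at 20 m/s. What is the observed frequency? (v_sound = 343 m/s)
f_obs = f·v/(v − v_s) = 772 Hz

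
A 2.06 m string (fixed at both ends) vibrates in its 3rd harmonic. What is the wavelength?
λₙ = 2L/n = 1.373 m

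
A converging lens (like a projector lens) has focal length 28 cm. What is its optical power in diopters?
P = 1/f = 3.571 D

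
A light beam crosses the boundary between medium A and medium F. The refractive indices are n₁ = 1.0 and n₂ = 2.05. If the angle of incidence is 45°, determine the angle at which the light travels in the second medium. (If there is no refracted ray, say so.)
sin θ₂ = (n₁/n₂)·sin θ₁ = 0.3449 → θ₂ = 20.18°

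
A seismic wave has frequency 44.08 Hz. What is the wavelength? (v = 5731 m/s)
λ = v/f = 130 m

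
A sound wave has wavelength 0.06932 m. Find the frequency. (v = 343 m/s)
f = v/λ = 4948 Hz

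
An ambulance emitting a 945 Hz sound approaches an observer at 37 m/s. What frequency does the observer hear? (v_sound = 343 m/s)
f_obs = f·v/(v − v_s) = 1059 Hz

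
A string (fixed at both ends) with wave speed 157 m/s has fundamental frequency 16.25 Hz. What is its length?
L = v/(2f₁) = 4.831 m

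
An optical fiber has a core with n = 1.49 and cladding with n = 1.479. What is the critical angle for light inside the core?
θc = arcsin(n_cladding/n_core) = 83.03°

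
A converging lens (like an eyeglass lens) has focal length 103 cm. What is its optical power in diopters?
P = 1/f = 0.9709 D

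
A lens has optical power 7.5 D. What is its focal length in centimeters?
f = 1/P = 13.33 cm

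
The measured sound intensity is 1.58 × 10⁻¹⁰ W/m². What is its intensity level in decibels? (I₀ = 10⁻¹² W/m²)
β = 10·log₁₀(I/I₀) = 21.99 dB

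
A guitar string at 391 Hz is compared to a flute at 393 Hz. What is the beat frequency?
2 Hz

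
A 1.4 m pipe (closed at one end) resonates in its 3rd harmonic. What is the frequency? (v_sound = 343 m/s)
fₙ = nv/(4L) = 183.8 Hz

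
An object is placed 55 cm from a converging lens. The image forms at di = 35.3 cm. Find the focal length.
1/f = 1/do + 1/di → f = 21.5 cm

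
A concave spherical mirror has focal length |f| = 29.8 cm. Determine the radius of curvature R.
R = 2|f| = 59.6 cm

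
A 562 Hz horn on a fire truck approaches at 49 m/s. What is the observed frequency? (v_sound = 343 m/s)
f_obs = f·v/(v − v_s) = 655.7 Hz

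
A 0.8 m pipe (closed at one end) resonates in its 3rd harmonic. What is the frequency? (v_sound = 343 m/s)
fₙ = nv/(4L) = 321.6 Hz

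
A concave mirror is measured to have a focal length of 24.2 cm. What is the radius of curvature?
R = 2|f| = 48.4 cm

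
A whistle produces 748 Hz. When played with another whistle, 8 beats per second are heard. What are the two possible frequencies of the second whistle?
f₂ = 748 ± 8 Hz → 756 Hz or 740 Hz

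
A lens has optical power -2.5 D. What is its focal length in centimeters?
f = 1/P = -40 cm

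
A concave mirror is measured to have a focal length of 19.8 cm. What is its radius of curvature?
R = 2|f| = 39.6 cm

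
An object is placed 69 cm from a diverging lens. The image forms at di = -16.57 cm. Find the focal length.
1/f = 1/do + 1/di → f = -21.81 cm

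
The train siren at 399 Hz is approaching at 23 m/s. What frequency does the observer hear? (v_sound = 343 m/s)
f_obs = f·v/(v − v_s) = 427.7 Hz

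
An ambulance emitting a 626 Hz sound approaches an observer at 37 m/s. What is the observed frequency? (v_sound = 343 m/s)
f_obs = f·v/(v − v_s) = 701.7 Hz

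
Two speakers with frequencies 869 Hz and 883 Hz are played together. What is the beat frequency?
14 Hz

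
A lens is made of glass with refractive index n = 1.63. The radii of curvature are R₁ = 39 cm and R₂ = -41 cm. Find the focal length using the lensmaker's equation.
1/f = (n − 1)(1/R₁ − 1/R₂) → f = 31.73 cm (converging lens)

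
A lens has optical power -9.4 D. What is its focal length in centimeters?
f = 1/P = -10.64 cm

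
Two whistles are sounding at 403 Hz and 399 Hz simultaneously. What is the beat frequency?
4 Hz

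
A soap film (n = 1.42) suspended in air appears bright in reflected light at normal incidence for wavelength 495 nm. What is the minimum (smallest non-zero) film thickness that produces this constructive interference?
2nt = (m − ½)λ with m = 1 → t = (m − ½)λ/(2n) = 87.15 nm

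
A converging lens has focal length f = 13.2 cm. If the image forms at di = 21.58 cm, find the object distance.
1/do = 1/f − 1/di → do = 33.99 cm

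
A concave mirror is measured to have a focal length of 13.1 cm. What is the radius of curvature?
R = 2|f| = 26.2 cm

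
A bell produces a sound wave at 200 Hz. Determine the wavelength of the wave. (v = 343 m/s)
λ = v/f = 1.715 m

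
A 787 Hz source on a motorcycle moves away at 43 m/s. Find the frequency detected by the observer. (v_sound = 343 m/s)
f_obs = f·v/(v + v_s) = 699.3 Hz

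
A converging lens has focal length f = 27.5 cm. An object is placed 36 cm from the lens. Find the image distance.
1/di = 1/f − 1/do → di = 116.5 cm (real image)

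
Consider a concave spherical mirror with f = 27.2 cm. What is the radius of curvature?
R = 2|f| = 54.4 cm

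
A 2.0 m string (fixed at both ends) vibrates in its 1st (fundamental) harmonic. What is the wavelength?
λₙ = 2L/n = 4 m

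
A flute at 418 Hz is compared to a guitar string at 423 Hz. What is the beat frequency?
5 Hz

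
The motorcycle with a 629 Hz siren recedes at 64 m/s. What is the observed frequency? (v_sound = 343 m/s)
f_obs = f·v/(v + v_s) = 530.1 Hz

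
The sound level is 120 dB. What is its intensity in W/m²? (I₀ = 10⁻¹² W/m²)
I = I₀·10^(β/10) = 1.00 × 10⁰ W/m²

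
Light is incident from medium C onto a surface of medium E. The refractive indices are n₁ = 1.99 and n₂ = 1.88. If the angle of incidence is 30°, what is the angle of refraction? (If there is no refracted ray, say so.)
sin θ₂ = (n₁/n₂)·sin θ₁ = 0.5293 → θ₂ = 31.96°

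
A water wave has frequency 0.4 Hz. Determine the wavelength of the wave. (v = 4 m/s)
λ = v/f = 10 m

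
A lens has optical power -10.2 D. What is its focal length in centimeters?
f = 1/P = -9.804 cm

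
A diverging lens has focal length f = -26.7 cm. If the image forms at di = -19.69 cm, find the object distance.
1/do = 1/f − 1/di → do = 75 cm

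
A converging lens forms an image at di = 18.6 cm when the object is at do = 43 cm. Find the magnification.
M = −di/do = -0.4326 (inverted image)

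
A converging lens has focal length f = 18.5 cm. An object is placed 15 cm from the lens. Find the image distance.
1/di = 1/f − 1/do → di = -79.29 cm (virtual image)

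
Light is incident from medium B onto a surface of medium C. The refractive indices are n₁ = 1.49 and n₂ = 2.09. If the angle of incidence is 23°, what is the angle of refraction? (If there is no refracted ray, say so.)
sin θ₂ = (n₁/n₂)·sin θ₁ = 0.2786 → θ₂ = 16.17°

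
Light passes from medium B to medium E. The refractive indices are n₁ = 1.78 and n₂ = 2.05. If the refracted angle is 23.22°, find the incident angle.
sin θ₁ = (n₂/n₁)·sin θ₂ → θ₁ = 27°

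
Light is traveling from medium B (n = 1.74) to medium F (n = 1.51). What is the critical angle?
θc = arcsin(n₂/n₁) = 60.21°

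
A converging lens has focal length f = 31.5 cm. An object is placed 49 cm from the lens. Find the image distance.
1/di = 1/f − 1/do → di = 88.2 cm (real image)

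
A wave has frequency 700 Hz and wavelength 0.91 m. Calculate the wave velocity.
v = fλ = 637 m/s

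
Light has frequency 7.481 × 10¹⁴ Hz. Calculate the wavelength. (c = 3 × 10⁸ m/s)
λ = c/f = 401 nm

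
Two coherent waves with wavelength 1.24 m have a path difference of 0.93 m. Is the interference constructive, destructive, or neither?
neither (partial) — path difference = 0.75λ, neither a whole number of wavelengths nor an odd multiple of λ/2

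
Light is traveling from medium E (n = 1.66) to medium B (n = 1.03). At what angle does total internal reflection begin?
θc = arcsin(n₂/n₁) = 38.35°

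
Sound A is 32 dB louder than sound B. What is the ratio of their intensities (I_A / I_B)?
I_A/I_B = 10^(Δβ/10) = 1585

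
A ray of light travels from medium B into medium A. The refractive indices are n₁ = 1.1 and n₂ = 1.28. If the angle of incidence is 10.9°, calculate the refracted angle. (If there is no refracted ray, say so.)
sin θ₂ = (n₁/n₂)·sin θ₁ = 0.1625 → θ₂ = 9.352°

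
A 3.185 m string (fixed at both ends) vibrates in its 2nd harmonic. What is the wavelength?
λₙ = 2L/n = 3.185 m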